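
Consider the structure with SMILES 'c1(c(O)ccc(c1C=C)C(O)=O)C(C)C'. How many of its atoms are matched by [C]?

6

The query [C] means: uppercase C matches aliphatic (non-aromatic) carbon only.
Check the 15 heavy atoms by environment: 6× c (aromatic) → no; 3× O → no; 6× C → match.
That gives 6 matching atoms.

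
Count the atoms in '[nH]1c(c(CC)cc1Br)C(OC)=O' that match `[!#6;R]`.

1

Check the 12 heavy atoms by environment: 1× n (aromatic, in 5-ring) → match; 4× c (aromatic, in 5-ring) → no; 1× Br (acyclic) → no; 4× C (acyclic) → no; 2× O (acyclic) → no.
That gives 1 matching atom.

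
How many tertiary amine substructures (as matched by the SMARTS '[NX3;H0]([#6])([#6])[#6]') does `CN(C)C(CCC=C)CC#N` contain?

1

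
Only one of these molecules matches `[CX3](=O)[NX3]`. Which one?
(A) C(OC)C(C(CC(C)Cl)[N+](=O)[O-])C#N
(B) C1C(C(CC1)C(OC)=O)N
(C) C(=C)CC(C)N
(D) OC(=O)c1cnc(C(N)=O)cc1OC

D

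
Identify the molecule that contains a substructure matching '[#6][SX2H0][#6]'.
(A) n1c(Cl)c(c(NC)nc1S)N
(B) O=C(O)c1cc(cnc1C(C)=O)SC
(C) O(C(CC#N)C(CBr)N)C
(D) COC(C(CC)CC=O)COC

B

[#6][SX2H0][#6] describes an aliphatic sulfur bridging two carbons with no H on the sulfur (a thioether).
(A) has a thiol (-SH) but the sulfur has H1, not H0 bridging two carbons.
(B) contains a methylthio ether (-SCH3), which satisfies every atom and bond constraint.
(C) has a methoxy ether (-OCH3) but the bridging atom is O, not S.
(D) has a methoxy ether (-OCH3) but the bridging atom is O, not S.
So the answer is (B).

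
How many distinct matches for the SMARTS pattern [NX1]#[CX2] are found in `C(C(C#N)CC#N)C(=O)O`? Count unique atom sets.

[NX1]#[CX2] is the SMARTS for a nitrile: a nitrogen triple-bonded to a two-connected carbon.
The molecule carries 2 separate instances of a nitrile (-C#N) meeting every constraint; each maps to a distinct set of atoms, giving 2 matches.

2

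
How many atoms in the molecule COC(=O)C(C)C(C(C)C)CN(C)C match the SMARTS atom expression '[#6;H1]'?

3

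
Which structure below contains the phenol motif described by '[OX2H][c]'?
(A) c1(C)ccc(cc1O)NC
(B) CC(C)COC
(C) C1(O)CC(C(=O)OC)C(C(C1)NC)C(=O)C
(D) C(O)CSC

[OX2H][c] describes a hydroxyl oxygen attached to an aromatic carbon (a phenol).
(A) contains a hydroxyl group (-OH), which satisfies every atom and bond constraint.
(B) has a methoxy ether (-OCH3) but the oxygen has H0, not H1.
(C) has a hydroxyl group (-OH) but the -OH is on an aliphatic carbon, not an aromatic c.
(D) has a hydroxyl group (-OH) but the -OH is on an aliphatic carbon, not an aromatic c.
So the answer is (A).

A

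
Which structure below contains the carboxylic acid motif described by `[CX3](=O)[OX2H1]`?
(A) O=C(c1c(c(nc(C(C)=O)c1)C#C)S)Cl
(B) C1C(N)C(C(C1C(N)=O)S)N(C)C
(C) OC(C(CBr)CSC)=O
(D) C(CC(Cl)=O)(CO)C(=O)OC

C

[CX3](=O)[OX2H1] describes an sp2 carbon double-bonded to O and single-bonded to an -OH oxygen (a carboxylic acid).
(A) has an acyl chloride (-C(=O)Cl) but the carbonyl is bonded to Cl, not to an -OH oxygen.
(B) has a primary amide (-C(=O)NH2) but the carbonyl is bonded to N, not to an -OH oxygen.
(C) contains a carboxylic acid group (-C(=O)OH), which satisfies every atom and bond constraint.
(D) has an acyl chloride (-C(=O)Cl) but the carbonyl is bonded to Cl, not to an -OH oxygen.
So the answer is (C).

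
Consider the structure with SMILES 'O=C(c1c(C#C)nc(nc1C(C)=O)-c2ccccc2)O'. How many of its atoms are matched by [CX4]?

The query [CX4] means: C with X4: aliphatic carbon with exactly 4 total connections (bonds + H).
Check the 20 heavy atoms by environment: 2× n (aromatic, X2) → no; 10× c (aromatic, X3) → no; 2× C (X2) → no; 2× C (X3) → no; 2× O (X1) → no; 1× C (X4) → match; 1× O (X2) → no.
That gives 1 matching atom.

1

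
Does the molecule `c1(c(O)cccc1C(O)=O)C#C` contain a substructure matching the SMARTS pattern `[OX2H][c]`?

Yes

The pattern [OX2H][c] describes a hydroxyl oxygen attached to an aromatic carbon — a phenol.
The molecule carries a hydroxyl group (-OH), whose atoms satisfy every constraint of the query, so the pattern matches.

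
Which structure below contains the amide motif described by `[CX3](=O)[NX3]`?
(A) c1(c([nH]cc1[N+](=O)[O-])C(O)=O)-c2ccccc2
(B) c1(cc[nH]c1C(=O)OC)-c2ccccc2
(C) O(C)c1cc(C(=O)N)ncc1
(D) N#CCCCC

C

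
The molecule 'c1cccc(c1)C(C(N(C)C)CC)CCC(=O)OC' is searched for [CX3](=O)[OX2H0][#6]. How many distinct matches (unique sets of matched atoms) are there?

1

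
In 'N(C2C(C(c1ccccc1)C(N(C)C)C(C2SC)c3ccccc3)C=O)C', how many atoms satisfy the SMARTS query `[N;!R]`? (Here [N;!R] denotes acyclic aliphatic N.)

Check the 27 heavy atoms by environment: 6× C (in 6-ring) → no; 12× c (aromatic, in 6-ring) → no; 2× N (acyclic) → match; 5× C (acyclic) → no; 1× S (acyclic) → no; 1× O (acyclic) → no.
That gives 2 matching atoms.

2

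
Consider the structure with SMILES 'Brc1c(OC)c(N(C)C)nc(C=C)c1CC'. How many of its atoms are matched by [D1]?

6

The query [D1] means: atom with exactly one heavy-atom neighbour (degree 1).
Check the 16 heavy atoms by environment: 1× n (aromatic, D2) → no; 5× c (aromatic, D3) → no; 1× Br (D1) → match; 2× C (D2) → no; 5× C (D1) → match; 1× N (D3) → no; 1× O (D2) → no.
Summing the matching environments: 1 + 5 = 6 matching atoms.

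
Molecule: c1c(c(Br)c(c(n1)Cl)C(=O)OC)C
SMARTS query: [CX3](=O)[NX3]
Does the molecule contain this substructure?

No

The pattern [CX3](=O)[NX3] describes a carbonyl carbon bonded to a trivalent nitrogen — an amide.
The closest candidate here is a methyl-ester group (-C(=O)OCH3), but the carbonyl is bonded to O, not to an NX3 nitrogen. No other fragment satisfies the full query, so there is no match.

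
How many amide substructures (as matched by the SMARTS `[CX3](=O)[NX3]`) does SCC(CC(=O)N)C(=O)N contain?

2

[CX3](=O)[NX3] is the SMARTS for an amide: a carbonyl carbon bonded to a trivalent nitrogen.
The molecule carries 2 separate instances of a primary amide (-C(=O)NH2) meeting every constraint; each maps to a distinct set of atoms, giving 2 matches.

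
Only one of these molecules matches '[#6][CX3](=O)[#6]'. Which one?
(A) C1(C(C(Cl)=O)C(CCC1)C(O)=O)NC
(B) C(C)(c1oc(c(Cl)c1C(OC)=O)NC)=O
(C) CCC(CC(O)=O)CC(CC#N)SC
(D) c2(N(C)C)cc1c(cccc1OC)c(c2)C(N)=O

B

[#6][CX3](=O)[#6] describes a carbonyl carbon (no H) flanked by two carbons (a ketone).
(A) has a carboxylic acid group (-C(=O)OH) but one neighbour of the carbonyl carbon is O, not C.
(B) contains an acetyl/ketone group (-C(=O)CH3), which satisfies every atom and bond constraint.
(C) has a carboxylic acid group (-C(=O)OH) but one neighbour of the carbonyl carbon is O, not C.
(D) has a primary amide (-C(=O)NH2) but one neighbour of the carbonyl carbon is N, not C.
So the answer is (B).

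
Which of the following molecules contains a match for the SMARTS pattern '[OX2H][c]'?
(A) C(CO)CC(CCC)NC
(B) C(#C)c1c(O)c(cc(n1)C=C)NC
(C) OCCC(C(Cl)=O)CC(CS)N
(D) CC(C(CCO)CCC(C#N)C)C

[OX2H][c] describes a hydroxyl oxygen attached to an aromatic carbon (a phenol).
(A) has a hydroxyl group (-OH) but the -OH is on an aliphatic carbon, not an aromatic c.
(B) contains a hydroxyl group (-OH), which satisfies every atom and bond constraint.
(C) has a hydroxyl group (-OH) but the -OH is on an aliphatic carbon, not an aromatic c.
(D) has a hydroxyl group (-OH) but the -OH is on an aliphatic carbon, not an aromatic c.
So the answer is (B).

B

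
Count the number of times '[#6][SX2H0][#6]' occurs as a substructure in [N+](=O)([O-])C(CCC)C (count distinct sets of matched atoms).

0

[#6][SX2H0][#6] is the SMARTS for a thioether: an aliphatic sulfur bridging two carbons with no H on the sulfur.
No fragment in the molecule satisfies every constraint, giving 0 matches.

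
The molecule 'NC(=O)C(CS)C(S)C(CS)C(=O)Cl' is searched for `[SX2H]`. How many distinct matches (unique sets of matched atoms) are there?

3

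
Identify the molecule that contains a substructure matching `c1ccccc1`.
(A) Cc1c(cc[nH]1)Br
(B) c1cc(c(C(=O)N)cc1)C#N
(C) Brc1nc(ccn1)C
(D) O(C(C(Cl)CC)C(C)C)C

B

c1ccccc1 describes six aromatic carbons in a ring (a benzene ring).
(A) has a methyl group (-CH3) but no six-membered all-carbon aromatic ring is present.
(B) contains the required atom environment, so the pattern matches.
(C) has a methyl group (-CH3) but no six-membered all-carbon aromatic ring is present.
(D) has a methyl group (-CH3) but no six-membered all-carbon aromatic ring is present.
So the answer is (B).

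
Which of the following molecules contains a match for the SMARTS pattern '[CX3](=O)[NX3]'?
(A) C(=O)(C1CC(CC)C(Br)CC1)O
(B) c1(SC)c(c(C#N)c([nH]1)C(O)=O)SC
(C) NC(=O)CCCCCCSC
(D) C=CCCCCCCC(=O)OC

[CX3](=O)[NX3] describes a carbonyl carbon bonded to a trivalent nitrogen (an amide).
(A) has a carboxylic acid group (-C(=O)OH) but the carbonyl is bonded to O, not to an NX3 nitrogen.
(B) has a nitrile (-C#N) but the nitrile N is NX1 (triple-bonded), not NX3.
(C) contains a primary amide (-C(=O)NH2), which satisfies every atom and bond constraint.
(D) has a methyl-ester group (-C(=O)OCH3) but the carbonyl is bonded to O, not to an NX3 nitrogen.
So the answer is (C).

C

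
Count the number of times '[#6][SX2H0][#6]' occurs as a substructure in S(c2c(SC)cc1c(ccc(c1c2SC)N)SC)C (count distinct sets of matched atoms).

[#6][SX2H0][#6] is the SMARTS for a thioether: an aliphatic sulfur bridging two carbons with no H on the sulfur.
The molecule carries 4 separate instances of a methylthio ether (-SCH3) meeting every constraint; each maps to a distinct set of atoms, giving 4 matches.

4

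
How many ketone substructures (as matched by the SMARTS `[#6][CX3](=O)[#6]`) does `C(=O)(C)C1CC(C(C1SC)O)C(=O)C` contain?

2

[#6][CX3](=O)[#6] is the SMARTS for a ketone: a carbonyl carbon (no H) flanked by two carbons.
The molecule carries 2 separate instances of an acetyl/ketone group (-C(=O)CH3) meeting every constraint; each maps to a distinct set of atoms, giving 2 matches.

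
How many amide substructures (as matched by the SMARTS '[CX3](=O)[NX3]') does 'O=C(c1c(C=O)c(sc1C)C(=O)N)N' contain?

2

[CX3](=O)[NX3] is the SMARTS for an amide: a carbonyl carbon bonded to a trivalent nitrogen.
The molecule carries 2 separate instances of a primary amide (-C(=O)NH2) meeting every constraint; each maps to a distinct set of atoms, giving 2 matches.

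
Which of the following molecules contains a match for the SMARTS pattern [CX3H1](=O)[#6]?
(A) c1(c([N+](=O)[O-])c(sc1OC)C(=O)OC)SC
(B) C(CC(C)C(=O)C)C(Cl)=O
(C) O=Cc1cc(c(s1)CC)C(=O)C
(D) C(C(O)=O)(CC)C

C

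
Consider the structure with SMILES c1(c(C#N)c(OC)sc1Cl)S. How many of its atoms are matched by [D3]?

The query [D3] means: atom with exactly three heavy-atom neighbours.
Check the 11 heavy atoms by environment: 1× s (aromatic, D2) → no; 4× c (aromatic, D3) → match; 1× S (D1) → no; 1× O (D2) → no; 1× C (D1) → no; 1× Cl (D1) → no; 1× C (D2) → no; 1× N (D1) → no.
That gives 4 matching atoms.

4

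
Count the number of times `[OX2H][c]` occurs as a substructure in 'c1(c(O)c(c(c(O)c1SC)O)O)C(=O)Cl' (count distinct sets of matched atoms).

[OX2H][c] is the SMARTS for a phenol: a hydroxyl oxygen attached to an aromatic carbon.
The molecule carries 4 separate instances of a hydroxyl group (-OH) meeting every constraint; each maps to a distinct set of atoms, giving 4 matches.

4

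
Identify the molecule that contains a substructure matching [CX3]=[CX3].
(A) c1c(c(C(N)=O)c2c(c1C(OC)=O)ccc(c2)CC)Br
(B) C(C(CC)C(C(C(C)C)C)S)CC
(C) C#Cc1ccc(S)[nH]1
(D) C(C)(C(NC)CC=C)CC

D

[CX3]=[CX3] describes a non-aromatic C=C double bond between two sp2 carbons (an alkene).
(A) has an ethyl group (-CH2CH3) but its C-C bond is a single bond between CX4 carbons, not CX3=CX3.
(B) has an ethyl group (-CH2CH3) but its C-C bond is a single bond between CX4 carbons, not CX3=CX3.
(C) has an ethynyl group (-C#CH) but the C-C bond is a triple bond, not a double bond.
(D) contains a vinyl group (-CH=CH2), which satisfies every atom and bond constraint.
So the answer is (D).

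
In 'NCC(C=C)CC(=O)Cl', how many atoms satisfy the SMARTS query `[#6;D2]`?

3

The query [#6;D2] means: any carbon bonded to exactly two heavy atoms.
Check the 9 heavy atoms by environment: 3× C (D2) → match; 2× C (D3) → no; 1× O (D1) → no; 1× Cl (D1) → no; 1× N (D1) → no; 1× C (D1) → no.
That gives 3 matching atoms.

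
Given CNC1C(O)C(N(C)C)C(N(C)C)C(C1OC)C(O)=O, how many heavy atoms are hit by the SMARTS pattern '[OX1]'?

1

The query [OX1] means: aliphatic oxygen with one total connection — typically a carbonyl =O or an oxide.
Check the 20 heavy atoms by environment: 12× C (X4) → no; 3× O (X2) → no; 3× N (X3) → no; 1× C (X3) → no; 1× O (X1) → match.
That gives 1 matching atom.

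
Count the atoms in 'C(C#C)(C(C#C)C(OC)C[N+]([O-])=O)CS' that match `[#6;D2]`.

Check the 15 heavy atoms by environment: 4× C (D2) → match; 3× C (D3) → no; 3× C (D1) → no; 1× O (D2) → no; 1× N (charge +1, D3) → no; 1× O (charge -1, D1) → no; 1× O (D1) → no; 1× S (D1) → no.
That gives 4 matching atoms.

4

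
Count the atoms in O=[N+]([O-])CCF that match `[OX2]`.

The query [OX2] means: aliphatic oxygen with two total connections — ether, hydroxyl, or ester single-bond O.
Check the 6 heavy atoms by environment: 2× C (X4) → no; 1× N (charge +1, X3) → no; 1× O (charge -1, X1) → no; 1× O (X1) → no; 1× F (X1) → no.
No environment satisfies the query, so 0 matching atoms.

0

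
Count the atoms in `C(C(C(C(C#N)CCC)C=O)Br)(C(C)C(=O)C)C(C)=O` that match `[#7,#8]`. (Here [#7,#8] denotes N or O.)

The query [#7,#8] means: nitrogen or oxygen (comma = OR).
Check the 20 heavy atoms by environment: 15× C → no; 3× O → match; 1× Br → no; 1× N → match.
Summing the matching environments: 3 + 1 = 4 matching atoms.

4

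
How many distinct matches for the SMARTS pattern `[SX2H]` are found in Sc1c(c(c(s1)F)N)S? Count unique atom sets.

[SX2H] is the SMARTS for a thiol: an aliphatic sulfur with two connections, one being H.
The molecule carries 2 separate instances of a thiol (-SH) meeting every constraint; each maps to a distinct set of atoms, giving 2 matches.

2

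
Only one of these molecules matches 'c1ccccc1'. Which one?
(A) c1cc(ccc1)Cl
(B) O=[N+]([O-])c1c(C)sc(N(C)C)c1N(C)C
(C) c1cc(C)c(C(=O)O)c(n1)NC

A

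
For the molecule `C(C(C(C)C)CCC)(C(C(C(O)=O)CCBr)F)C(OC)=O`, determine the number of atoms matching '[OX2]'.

The query [OX2] means: aliphatic oxygen with two total connections — ether, hydroxyl, or ester single-bond O.
Check the 21 heavy atoms by environment: 13× C (X4) → no; 1× F (X1) → no; 1× Br (X1) → no; 2× C (X3) → no; 2× O (X1) → no; 2× O (X2) → match.
That gives 2 matching atoms.

2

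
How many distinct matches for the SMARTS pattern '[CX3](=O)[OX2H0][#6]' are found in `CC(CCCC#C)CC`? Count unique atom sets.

0

[CX3](=O)[OX2H0][#6] is the SMARTS for an ester: a carbonyl carbon bonded to an oxygen that is itself bonded to carbon (no H on that O).
No fragment in the molecule satisfies every constraint, giving 0 matches.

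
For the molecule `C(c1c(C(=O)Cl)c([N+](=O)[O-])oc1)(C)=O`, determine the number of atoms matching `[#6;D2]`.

1

The query [#6;D2] means: any carbon bonded to exactly two heavy atoms.
Check the 14 heavy atoms by environment: 1× o (aromatic, D2) → no; 1× c (aromatic, D2) → match; 3× c (aromatic, D3) → no; 1× N (charge +1, D3) → no; 1× O (charge -1, D1) → no; 3× O (D1) → no; 2× C (D3) → no; 1× C (D1) → no; 1× Cl (D1) → no.
That gives 1 matching atom.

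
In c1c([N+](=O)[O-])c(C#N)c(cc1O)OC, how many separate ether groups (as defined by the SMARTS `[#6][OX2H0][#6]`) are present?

[#6][OX2H0][#6] is the SMARTS for an ether: an aliphatic oxygen bridging two carbons with no H on the oxygen.
Exactly one fragment in the molecule meets all constraints, giving 1 match.

1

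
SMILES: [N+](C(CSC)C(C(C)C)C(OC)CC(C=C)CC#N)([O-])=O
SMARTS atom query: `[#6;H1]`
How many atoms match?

6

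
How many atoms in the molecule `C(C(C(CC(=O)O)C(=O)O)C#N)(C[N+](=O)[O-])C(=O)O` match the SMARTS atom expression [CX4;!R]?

5

Check the 19 heavy atoms by environment: 5× C (X4, acyclic) → match; 3× C (X3, acyclic) → no; 4× O (X1, acyclic) → no; 3× O (X2, acyclic) → no; 1× N (charge +1, X3, acyclic) → no; 1× O (charge -1, X1, acyclic) → no; 1× C (X2, acyclic) → no; 1× N (X1, acyclic) → no.
That gives 5 matching atoms.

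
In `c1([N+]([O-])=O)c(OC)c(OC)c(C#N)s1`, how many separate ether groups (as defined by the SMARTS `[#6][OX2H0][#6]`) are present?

2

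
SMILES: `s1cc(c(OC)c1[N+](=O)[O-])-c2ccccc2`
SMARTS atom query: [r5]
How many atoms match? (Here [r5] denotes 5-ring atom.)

5

The query [r5] means: r5 matches atoms in a five-membered ring.
Check the 16 heavy atoms by environment: 1× s (aromatic, in 5-ring) → match; 4× c (aromatic, in 5-ring) → match; 1× N (charge +1, acyclic) → no; 1× O (charge -1, acyclic) → no; 2× O (acyclic) → no; 1× C (acyclic) → no; 6× c (aromatic, in 6-ring) → no.
Summing the matching environments: 1 + 4 = 5 matching atoms.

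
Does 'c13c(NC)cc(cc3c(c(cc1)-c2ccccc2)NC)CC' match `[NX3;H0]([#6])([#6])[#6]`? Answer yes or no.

The pattern [NX3;H0]([#6])([#6])[#6] describes a trivalent nitrogen with no H, bonded to three carbons — a tertiary amine.
The closest candidate here is an N-methylamino group (-NHCH3), but the nitrogen still has one H (H1), not H0. No other fragment satisfies the full query, so there is no match.

No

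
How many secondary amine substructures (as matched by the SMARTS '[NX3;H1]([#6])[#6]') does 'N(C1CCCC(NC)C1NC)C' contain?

3

[NX3;H1]([#6])[#6] is the SMARTS for a secondary amine: a trivalent nitrogen with one H, bonded to two carbons.
The molecule carries 3 separate instances of an N-methylamino group (-NHCH3) meeting every constraint; each maps to a distinct set of atoms, giving 3 matches.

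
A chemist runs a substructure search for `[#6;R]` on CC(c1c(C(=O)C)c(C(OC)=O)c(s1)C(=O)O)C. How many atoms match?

The query [#6;R] means: carbon that is part of a ring.
Check the 18 heavy atoms by environment: 1× s (aromatic, in 5-ring) → no; 4× c (aromatic, in 5-ring) → match; 8× C (acyclic) → no; 5× O (acyclic) → no.
That gives 4 matching atoms.

4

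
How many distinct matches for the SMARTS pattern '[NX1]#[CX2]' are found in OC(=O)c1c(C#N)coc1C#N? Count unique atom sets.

2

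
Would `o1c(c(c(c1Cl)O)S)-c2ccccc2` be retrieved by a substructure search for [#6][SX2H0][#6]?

No

The pattern [#6][SX2H0][#6] describes an aliphatic sulfur bridging two carbons with no H on the sulfur — a thioether.
The closest candidate here is a thiol (-SH), but the sulfur has H1, not H0 bridging two carbons. No other fragment satisfies the full query, so there is no match.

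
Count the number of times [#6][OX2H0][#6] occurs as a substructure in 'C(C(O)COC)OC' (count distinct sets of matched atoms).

[#6][OX2H0][#6] is the SMARTS for an ether: an aliphatic oxygen bridging two carbons with no H on the oxygen.
The molecule carries 2 separate instances of a methoxy ether (-OCH3) meeting every constraint; each maps to a distinct set of atoms, giving 2 matches.

2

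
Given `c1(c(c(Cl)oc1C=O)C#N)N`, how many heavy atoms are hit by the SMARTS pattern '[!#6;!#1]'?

The query [!#6;!#1] means: not carbon and not hydrogen — any heteroatom.
Check the 11 heavy atoms by environment: 1× o (aromatic) → match; 4× c (aromatic) → no; 2× N → match; 2× C → no; 1× O → match; 1× Cl → match.
Summing the matching environments: 1 + 2 + 1 + 1 = 5 matching atoms.

5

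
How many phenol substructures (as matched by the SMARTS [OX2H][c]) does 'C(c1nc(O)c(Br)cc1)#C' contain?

1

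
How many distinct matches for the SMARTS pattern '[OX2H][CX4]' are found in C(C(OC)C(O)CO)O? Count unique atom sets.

3

[OX2H][CX4] is the SMARTS for an aliphatic alcohol: a hydroxyl oxygen bound to an sp3 (X4) carbon.
The molecule carries 3 separate instances of a hydroxyl group (-OH) meeting every constraint; each maps to a distinct set of atoms, giving 3 matches.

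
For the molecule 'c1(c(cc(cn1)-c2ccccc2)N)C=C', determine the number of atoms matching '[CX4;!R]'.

Check the 15 heavy atoms by environment: 1× n (aromatic, X2, in 6-ring) → no; 11× c (aromatic, X3, in 6-ring) → no; 1× N (X3, acyclic) → no; 2× C (X3, acyclic) → no.
No environment satisfies the query, so 0 matching atoms.

0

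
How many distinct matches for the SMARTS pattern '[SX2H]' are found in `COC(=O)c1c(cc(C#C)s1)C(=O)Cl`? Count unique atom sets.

0

[SX2H] is the SMARTS for a thiol: an aliphatic sulfur with two connections, one being H.
No fragment in the molecule satisfies every constraint, giving 0 matches.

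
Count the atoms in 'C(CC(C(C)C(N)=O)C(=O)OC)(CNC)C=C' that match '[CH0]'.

2

The query [CH0] means: aliphatic carbon with no attached hydrogen.
Check the 17 heavy atoms by environment: 3× C (H2) → no; 4× C (H1) → no; 3× C (H3) → no; 2× C (H0) → match; 3× O (H0) → no; 1× N (H1) → no; 1× N (H2) → no.
That gives 2 matching atoms.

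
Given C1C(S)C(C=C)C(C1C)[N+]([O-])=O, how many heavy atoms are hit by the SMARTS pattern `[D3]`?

5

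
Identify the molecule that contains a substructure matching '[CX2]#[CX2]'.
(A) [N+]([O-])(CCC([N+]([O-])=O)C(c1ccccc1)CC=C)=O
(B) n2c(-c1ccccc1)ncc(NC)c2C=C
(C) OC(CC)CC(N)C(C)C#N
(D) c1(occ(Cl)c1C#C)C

D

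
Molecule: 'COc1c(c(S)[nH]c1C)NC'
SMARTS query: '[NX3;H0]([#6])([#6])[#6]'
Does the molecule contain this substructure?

The pattern [NX3;H0]([#6])([#6])[#6] describes a trivalent nitrogen with no H, bonded to three carbons — a tertiary amine.
The closest candidate here is an N-methylamino group (-NHCH3), but the nitrogen still has one H (H1), not H0. No other fragment satisfies the full query, so there is no match.

No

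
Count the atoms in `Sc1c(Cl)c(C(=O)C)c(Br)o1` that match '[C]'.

2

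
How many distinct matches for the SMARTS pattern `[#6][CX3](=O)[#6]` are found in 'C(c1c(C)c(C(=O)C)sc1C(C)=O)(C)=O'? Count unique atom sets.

3

[#6][CX3](=O)[#6] is the SMARTS for a ketone: a carbonyl carbon (no H) flanked by two carbons.
The molecule carries 3 separate instances of an acetyl/ketone group (-C(=O)CH3) meeting every constraint; each maps to a distinct set of atoms, giving 3 matches.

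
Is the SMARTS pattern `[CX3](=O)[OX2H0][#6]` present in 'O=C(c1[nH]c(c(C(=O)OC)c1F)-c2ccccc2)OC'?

Yes

The pattern [CX3](=O)[OX2H0][#6] describes a carbonyl carbon bonded to an oxygen that is itself bonded to carbon (no H on that O) — an ester.
The molecule carries a methyl-ester group (-C(=O)OCH3), whose atoms satisfy every constraint of the query, so the pattern matches.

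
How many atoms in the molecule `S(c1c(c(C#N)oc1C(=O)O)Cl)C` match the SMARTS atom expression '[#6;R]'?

4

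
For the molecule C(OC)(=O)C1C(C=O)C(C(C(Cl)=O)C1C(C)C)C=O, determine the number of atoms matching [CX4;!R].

4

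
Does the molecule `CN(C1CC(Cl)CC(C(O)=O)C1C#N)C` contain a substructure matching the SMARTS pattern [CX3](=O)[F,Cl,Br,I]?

No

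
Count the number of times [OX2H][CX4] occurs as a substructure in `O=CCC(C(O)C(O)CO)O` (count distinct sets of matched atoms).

[OX2H][CX4] is the SMARTS for an aliphatic alcohol: a hydroxyl oxygen bound to an sp3 (X4) carbon.
The molecule carries 4 separate instances of a hydroxyl group (-OH) meeting every constraint; each maps to a distinct set of atoms, giving 4 matches.

4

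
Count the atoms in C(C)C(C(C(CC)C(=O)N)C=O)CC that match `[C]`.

11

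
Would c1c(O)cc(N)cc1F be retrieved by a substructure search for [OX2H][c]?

The pattern [OX2H][c] describes a hydroxyl oxygen attached to an aromatic carbon — a phenol.
The molecule carries a hydroxyl group (-OH), whose atoms satisfy every constraint of the query, so the pattern matches.

Yes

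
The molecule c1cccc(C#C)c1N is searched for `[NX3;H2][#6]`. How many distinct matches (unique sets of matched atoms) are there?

[NX3;H2][#6] is the SMARTS for a primary amine: a trivalent nitrogen with two H attached to carbon.
Exactly one fragment in the molecule meets all constraints, giving 1 match.

1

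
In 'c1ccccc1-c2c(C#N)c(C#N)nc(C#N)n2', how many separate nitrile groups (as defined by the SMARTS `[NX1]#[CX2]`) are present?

3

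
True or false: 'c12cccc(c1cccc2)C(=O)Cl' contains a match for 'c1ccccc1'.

The pattern c1ccccc1 describes six aromatic carbons in a ring — a benzene ring.
The required atom environment is present in the molecule, so the pattern matches.

True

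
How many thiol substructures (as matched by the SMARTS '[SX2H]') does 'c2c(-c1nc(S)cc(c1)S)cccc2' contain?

[SX2H] is the SMARTS for a thiol: an aliphatic sulfur with two connections, one being H.
The molecule carries 2 separate instances of a thiol (-SH) meeting every constraint; each maps to a distinct set of atoms, giving 2 matches.

2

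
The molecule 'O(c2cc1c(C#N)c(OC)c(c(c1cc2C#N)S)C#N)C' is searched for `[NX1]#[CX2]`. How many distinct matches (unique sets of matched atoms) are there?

[NX1]#[CX2] is the SMARTS for a nitrile: a nitrogen triple-bonded to a two-connected carbon.
The molecule carries 3 separate instances of a nitrile (-C#N) meeting every constraint; each maps to a distinct set of atoms, giving 3 matches.

3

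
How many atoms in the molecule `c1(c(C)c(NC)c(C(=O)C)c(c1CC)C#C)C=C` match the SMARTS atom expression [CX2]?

2

The query [CX2] means: C with X2: aliphatic carbon with exactly 2 total connections.
Check the 18 heavy atoms by environment: 6× c (aromatic, X3) → no; 3× C (X3) → no; 5× C (X4) → no; 1× N (X3) → no; 1× O (X1) → no; 2× C (X2) → match.
That gives 2 matching atoms.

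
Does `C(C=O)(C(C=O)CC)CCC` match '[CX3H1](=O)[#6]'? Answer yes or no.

The pattern [CX3H1](=O)[#6] describes an sp2 carbon with one H, double-bonded to O and single-bonded to carbon — an aldehyde.
The molecule carries an aldehyde (-CHO), whose atoms satisfy every constraint of the query, so the pattern matches.

Yes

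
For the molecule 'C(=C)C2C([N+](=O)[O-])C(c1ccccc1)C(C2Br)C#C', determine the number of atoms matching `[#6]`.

15

The query [#6] means: #6 matches any atom with atomic number 6 (carbon, aromatic or aliphatic).
Check the 19 heavy atoms by environment: 9× C → match; 1× N (charge +1) → no; 1× O (charge -1) → no; 1× O → no; 6× c (aromatic) → match; 1× Br → no.
Summing the matching environments: 9 + 6 = 15 matching atoms.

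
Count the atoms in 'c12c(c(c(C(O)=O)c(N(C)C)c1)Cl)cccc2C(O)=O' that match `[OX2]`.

Check the 20 heavy atoms by environment: 10× c (aromatic, X3) → no; 2× C (X3) → no; 2× O (X1) → no; 2× O (X2) → match; 1× Cl (X1) → no; 1× N (X3) → no; 2× C (X4) → no.
That gives 2 matching atoms.

2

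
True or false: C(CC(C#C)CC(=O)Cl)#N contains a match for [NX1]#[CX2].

True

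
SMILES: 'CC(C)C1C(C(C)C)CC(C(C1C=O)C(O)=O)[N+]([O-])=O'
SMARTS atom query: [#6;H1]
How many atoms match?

8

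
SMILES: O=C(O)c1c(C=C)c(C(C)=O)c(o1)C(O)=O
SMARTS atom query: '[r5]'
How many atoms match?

Check the 16 heavy atoms by environment: 1× o (aromatic, in 5-ring) → match; 4× c (aromatic, in 5-ring) → match; 6× C (acyclic) → no; 5× O (acyclic) → no.
Summing the matching environments: 1 + 4 = 5 matching atoms.

5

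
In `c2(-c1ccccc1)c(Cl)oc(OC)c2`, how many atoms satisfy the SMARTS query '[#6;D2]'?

The query [#6;D2] means: any carbon bonded to exactly two heavy atoms.
Check the 14 heavy atoms by environment: 1× o (aromatic, D2) → no; 4× c (aromatic, D3) → no; 6× c (aromatic, D2) → match; 1× O (D2) → no; 1× C (D1) → no; 1× Cl (D1) → no.
That gives 6 matching atoms.

6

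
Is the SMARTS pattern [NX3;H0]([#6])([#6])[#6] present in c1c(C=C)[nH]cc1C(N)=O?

No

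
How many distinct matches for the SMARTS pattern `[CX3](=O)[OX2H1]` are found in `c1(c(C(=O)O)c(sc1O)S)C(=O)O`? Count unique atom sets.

[CX3](=O)[OX2H1] is the SMARTS for a carboxylic acid: an sp2 carbon double-bonded to O and single-bonded to an -OH oxygen.
The molecule carries 2 separate instances of a carboxylic acid group (-C(=O)OH) meeting every constraint; each maps to a distinct set of atoms, giving 2 matches.

2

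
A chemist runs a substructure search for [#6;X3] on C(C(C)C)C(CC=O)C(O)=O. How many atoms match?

2

The query [#6;X3] means: any carbon (aromatic or not) with three total connections.
Check the 11 heavy atoms by environment: 6× C (X4) → no; 2× C (X3) → match; 2× O (X1) → no; 1× O (X2) → no.
That gives 2 matching atoms.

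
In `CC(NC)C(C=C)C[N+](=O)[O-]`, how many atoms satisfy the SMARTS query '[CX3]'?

The query [CX3] means: C with X3: aliphatic carbon with exactly 3 total connections.
Check the 11 heavy atoms by environment: 5× C (X4) → no; 1× N (X3) → no; 1× N (charge +1, X3) → no; 1× O (charge -1, X1) → no; 1× O (X1) → no; 2× C (X3) → match.
That gives 2 matching atoms.

2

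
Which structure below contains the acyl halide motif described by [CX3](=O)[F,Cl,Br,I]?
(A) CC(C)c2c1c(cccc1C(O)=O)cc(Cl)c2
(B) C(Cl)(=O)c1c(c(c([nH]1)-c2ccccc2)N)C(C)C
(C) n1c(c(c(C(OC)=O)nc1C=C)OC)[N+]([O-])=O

B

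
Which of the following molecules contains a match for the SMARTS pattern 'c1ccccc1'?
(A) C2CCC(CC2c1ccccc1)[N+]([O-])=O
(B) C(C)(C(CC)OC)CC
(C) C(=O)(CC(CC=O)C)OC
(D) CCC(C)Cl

A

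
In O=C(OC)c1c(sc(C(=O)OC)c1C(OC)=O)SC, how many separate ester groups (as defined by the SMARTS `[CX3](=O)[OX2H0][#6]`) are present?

[CX3](=O)[OX2H0][#6] is the SMARTS for an ester: a carbonyl carbon bonded to an oxygen that is itself bonded to carbon (no H on that O).
The molecule carries 3 separate instances of a methyl-ester group (-C(=O)OCH3) meeting every constraint; each maps to a distinct set of atoms, giving 3 matches.

3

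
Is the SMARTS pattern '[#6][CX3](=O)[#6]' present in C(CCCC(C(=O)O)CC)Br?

No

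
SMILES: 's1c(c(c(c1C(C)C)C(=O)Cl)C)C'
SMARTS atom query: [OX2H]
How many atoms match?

The query [OX2H] means: aliphatic oxygen with two connections, one of which is H — an -OH oxygen.
Check the 13 heavy atoms by environment: 1× s (aromatic, H0, X2) → no; 4× c (aromatic, H0, X3) → no; 4× C (H3, X4) → no; 1× C (H1, X4) → no; 1× C (H0, X3) → no; 1× O (H0, X1) → no; 1× Cl (H0, X1) → no.
No environment satisfies the query, so 0 matching atoms.

0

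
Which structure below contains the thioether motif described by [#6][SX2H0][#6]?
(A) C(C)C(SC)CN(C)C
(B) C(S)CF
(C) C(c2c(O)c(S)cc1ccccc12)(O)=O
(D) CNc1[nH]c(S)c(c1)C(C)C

A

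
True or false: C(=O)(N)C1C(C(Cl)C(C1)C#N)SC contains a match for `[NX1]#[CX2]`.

The pattern [NX1]#[CX2] describes a nitrogen triple-bonded to a two-connected carbon — a nitrile.
The molecule carries a nitrile (-C#N), whose atoms satisfy every constraint of the query, so the pattern matches.

True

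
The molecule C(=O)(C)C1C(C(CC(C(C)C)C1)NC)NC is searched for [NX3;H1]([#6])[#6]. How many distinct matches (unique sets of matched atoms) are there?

2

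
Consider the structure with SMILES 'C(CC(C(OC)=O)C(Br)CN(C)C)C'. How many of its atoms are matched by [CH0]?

Check the 14 heavy atoms by environment: 3× C (H2) → no; 2× C (H1) → no; 1× Br (H0) → no; 1× C (H0) → match; 2× O (H0) → no; 4× C (H3) → no; 1× N (H0) → no.
That gives 1 matching atom.

1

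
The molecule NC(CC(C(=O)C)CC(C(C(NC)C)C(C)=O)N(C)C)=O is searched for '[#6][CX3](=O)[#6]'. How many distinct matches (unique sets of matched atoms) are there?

2

[#6][CX3](=O)[#6] is the SMARTS for a ketone: a carbonyl carbon (no H) flanked by two carbons.
The molecule carries 2 separate instances of an acetyl/ketone group (-C(=O)CH3) meeting every constraint; each maps to a distinct set of atoms, giving 2 matches.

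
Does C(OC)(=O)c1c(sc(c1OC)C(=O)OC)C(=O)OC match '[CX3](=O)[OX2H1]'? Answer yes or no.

The pattern [CX3](=O)[OX2H1] describes an sp2 carbon double-bonded to O and single-bonded to an -OH oxygen — a carboxylic acid.
The closest candidate here is a methyl-ester group (-C(=O)OCH3), but the singly-bonded O has no H (OX2H0, not OX2H1). No other fragment satisfies the full query, so there is no match.

No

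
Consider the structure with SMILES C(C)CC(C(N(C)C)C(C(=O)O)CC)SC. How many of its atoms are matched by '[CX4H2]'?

The query [CX4H2] means: sp3 carbon (X4) with exactly two hydrogens.
Check the 16 heavy atoms by environment: 3× C (H2, X4) → match; 3× C (H1, X4) → no; 5× C (H3, X4) → no; 1× C (H0, X3) → no; 1× O (H0, X1) → no; 1× O (H1, X2) → no; 1× S (H0, X2) → no; 1× N (H0, X3) → no.
That gives 3 matching atoms.

3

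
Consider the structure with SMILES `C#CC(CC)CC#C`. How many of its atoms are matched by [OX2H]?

0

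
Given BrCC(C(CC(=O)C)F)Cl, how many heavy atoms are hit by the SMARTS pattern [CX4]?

5

The query [CX4] means: C with X4: aliphatic carbon with exactly 4 total connections (bonds + H).
Check the 10 heavy atoms by environment: 5× C (X4) → match; 1× C (X3) → no; 1× O (X1) → no; 1× F (X1) → no; 1× Cl (X1) → no; 1× Br (X1) → no.
That gives 5 matching atoms.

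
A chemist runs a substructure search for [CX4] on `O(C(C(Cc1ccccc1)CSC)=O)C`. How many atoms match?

5

Check the 15 heavy atoms by environment: 5× C (X4) → match; 1× C (X3) → no; 1× O (X1) → no; 1× O (X2) → no; 1× S (X2) → no; 6× c (aromatic, X3) → no.
That gives 5 matching atoms.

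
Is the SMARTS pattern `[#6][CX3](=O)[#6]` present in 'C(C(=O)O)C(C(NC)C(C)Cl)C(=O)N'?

No

The pattern [#6][CX3](=O)[#6] describes a carbonyl carbon (no H) flanked by two carbons — a ketone.
The closest candidate here is a primary amide (-C(=O)NH2), but one neighbour of the carbonyl carbon is N, not C. No other fragment satisfies the full query, so there is no match.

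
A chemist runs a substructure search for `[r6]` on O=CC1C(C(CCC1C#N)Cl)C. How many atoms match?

6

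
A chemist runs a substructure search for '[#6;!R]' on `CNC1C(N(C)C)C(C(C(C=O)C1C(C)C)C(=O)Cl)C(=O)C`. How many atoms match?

10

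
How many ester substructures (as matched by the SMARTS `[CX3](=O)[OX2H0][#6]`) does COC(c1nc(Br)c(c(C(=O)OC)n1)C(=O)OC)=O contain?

[CX3](=O)[OX2H0][#6] is the SMARTS for an ester: a carbonyl carbon bonded to an oxygen that is itself bonded to carbon (no H on that O).
The molecule carries 3 separate instances of a methyl-ester group (-C(=O)OCH3) meeting every constraint; each maps to a distinct set of atoms, giving 3 matches.

3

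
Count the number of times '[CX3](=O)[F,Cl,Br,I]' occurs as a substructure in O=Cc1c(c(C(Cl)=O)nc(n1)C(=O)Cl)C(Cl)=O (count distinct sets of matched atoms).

3

[CX3](=O)[F,Cl,Br,I] is the SMARTS for an acyl halide: a carbonyl carbon bonded to a halogen.
The molecule carries 3 separate instances of an acyl chloride (-C(=O)Cl) meeting every constraint; each maps to a distinct set of atoms, giving 3 matches.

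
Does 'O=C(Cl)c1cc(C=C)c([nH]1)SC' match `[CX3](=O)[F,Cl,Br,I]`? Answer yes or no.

Yes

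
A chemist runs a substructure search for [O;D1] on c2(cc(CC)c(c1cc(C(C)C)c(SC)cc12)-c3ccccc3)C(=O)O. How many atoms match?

2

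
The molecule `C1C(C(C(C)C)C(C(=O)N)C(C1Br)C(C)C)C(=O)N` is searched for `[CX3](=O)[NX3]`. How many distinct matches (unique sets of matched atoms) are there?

2

[CX3](=O)[NX3] is the SMARTS for an amide: a carbonyl carbon bonded to a trivalent nitrogen.
The molecule carries 2 separate instances of a primary amide (-C(=O)NH2) meeting every constraint; each maps to a distinct set of atoms, giving 2 matches.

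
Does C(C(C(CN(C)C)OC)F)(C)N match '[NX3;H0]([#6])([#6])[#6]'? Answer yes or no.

The pattern [NX3;H0]([#6])([#6])[#6] describes a trivalent nitrogen with no H, bonded to three carbons — a tertiary amine.
The molecule carries a dimethylamino group (-N(CH3)2), whose atoms satisfy every constraint of the query, so the pattern matches.

Yes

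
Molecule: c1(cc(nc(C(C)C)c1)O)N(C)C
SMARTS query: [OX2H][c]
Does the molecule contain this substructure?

Yes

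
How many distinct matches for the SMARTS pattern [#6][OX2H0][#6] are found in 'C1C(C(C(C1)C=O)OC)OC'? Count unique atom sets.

[#6][OX2H0][#6] is the SMARTS for an ether: an aliphatic oxygen bridging two carbons with no H on the oxygen.
The molecule carries 2 separate instances of a methoxy ether (-OCH3) meeting every constraint; each maps to a distinct set of atoms, giving 2 matches.

2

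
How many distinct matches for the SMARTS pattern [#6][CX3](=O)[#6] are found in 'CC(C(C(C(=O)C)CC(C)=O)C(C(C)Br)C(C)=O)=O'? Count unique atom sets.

4

[#6][CX3](=O)[#6] is the SMARTS for a ketone: a carbonyl carbon (no H) flanked by two carbons.
The molecule carries 4 separate instances of an acetyl/ketone group (-C(=O)CH3) meeting every constraint; each maps to a distinct set of atoms, giving 4 matches.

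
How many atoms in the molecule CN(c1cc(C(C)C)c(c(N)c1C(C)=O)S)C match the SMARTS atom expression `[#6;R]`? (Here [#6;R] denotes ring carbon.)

6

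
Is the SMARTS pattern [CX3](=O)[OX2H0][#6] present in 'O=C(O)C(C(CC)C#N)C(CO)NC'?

No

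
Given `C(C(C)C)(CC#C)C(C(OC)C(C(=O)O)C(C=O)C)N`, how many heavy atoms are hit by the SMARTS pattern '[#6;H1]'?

Check the 20 heavy atoms by environment: 1× C (H2) → no; 8× C (H1) → match; 4× C (H3) → no; 2× C (H0) → no; 3× O (H0) → no; 1× O (H1) → no; 1× N (H2) → no.
That gives 8 matching atoms.

8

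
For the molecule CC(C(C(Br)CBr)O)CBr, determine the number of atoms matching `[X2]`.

1

Check the 10 heavy atoms by environment: 6× C (X4) → no; 3× Br (X1) → no; 1× O (X2) → match.
That gives 1 matching atom.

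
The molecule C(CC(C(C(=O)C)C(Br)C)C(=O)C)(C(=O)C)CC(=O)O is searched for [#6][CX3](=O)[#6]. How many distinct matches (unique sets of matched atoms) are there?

3

[#6][CX3](=O)[#6] is the SMARTS for a ketone: a carbonyl carbon (no H) flanked by two carbons.
The molecule carries 3 separate instances of an acetyl/ketone group (-C(=O)CH3) meeting every constraint; each maps to a distinct set of atoms, giving 3 matches.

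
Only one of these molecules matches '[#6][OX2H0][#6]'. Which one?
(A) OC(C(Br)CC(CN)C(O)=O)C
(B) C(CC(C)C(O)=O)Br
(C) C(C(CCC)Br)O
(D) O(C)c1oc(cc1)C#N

[#6][OX2H0][#6] describes an aliphatic oxygen bridging two carbons with no H on the oxygen (an ether).
(A) has a hydroxyl group (-OH) but the oxygen has H1, not H0 bridging two carbons.
(B) has a carboxylic acid group (-C(=O)OH) but the -OH oxygen has H1; the =O is OX1, not OX2.
(C) has a hydroxyl group (-OH) but the oxygen has H1, not H0 bridging two carbons.
(D) contains a methoxy ether (-OCH3), which satisfies every atom and bond constraint.
So the answer is (D).

D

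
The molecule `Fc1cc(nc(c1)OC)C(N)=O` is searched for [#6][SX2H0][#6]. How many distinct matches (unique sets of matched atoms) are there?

0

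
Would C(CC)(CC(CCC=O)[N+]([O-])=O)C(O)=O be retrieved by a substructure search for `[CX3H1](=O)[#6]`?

Yes

The pattern [CX3H1](=O)[#6] describes an sp2 carbon with one H, double-bonded to O and single-bonded to carbon — an aldehyde.
The molecule carries an aldehyde (-CHO), whose atoms satisfy every constraint of the query, so the pattern matches.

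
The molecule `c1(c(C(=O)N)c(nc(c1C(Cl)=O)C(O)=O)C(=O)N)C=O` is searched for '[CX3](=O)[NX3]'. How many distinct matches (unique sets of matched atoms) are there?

[CX3](=O)[NX3] is the SMARTS for an amide: a carbonyl carbon bonded to a trivalent nitrogen.
The molecule carries 2 separate instances of a primary amide (-C(=O)NH2) meeting every constraint; each maps to a distinct set of atoms, giving 2 matches.

2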